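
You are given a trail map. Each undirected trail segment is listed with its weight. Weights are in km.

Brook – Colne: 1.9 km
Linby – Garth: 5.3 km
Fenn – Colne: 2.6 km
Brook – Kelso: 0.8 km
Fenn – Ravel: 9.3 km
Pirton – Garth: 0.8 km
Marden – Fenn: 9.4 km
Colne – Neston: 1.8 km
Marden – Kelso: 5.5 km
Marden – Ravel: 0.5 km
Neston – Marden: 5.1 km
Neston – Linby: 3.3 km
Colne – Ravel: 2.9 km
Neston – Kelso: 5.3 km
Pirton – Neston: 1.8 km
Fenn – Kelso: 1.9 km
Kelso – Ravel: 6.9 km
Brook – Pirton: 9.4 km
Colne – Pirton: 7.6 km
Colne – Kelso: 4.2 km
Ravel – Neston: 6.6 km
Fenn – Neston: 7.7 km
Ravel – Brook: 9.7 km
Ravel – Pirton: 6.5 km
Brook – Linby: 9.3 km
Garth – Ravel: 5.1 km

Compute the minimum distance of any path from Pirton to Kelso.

Candidate routes:
Pirton–Neston–Colne–Brook–Kelso: 1.8+1.8+1.9+0.8 = 6.3
Pirton–Neston–Colne–Kelso: 1.8+1.8+4.2 = 7.8
Pirton–Neston–Kelso: 1.8+5.3 = 7.1
The minimum is 6.3 km via Pirton–Neston–Colne–Brook–Kelso.

6.3 km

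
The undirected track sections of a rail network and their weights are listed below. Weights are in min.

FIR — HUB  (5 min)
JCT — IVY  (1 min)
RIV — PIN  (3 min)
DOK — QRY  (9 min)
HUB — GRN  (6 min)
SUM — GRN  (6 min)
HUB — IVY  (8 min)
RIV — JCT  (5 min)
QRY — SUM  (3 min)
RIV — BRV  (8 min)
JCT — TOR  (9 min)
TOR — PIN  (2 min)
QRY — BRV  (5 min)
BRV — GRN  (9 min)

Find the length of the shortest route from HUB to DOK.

Settle nodes by increasing distance from HUB:
HUB: 0
FIR: 5  (via HUB)
GRN: 6  (via HUB)
IVY: 8  (via HUB)
JCT: 9  (via IVY)
SUM: 12  (via GRN)
RIV: 14  (via JCT)
BRV: 15  (via GRN)
QRY: 15  (via SUM)
PIN: 17  (via RIV)
TOR: 18  (via JCT)
DOK: 24  (via QRY)
Shortest route: HUB → GRN → SUM → QRY → DOK = 24 min.

24 min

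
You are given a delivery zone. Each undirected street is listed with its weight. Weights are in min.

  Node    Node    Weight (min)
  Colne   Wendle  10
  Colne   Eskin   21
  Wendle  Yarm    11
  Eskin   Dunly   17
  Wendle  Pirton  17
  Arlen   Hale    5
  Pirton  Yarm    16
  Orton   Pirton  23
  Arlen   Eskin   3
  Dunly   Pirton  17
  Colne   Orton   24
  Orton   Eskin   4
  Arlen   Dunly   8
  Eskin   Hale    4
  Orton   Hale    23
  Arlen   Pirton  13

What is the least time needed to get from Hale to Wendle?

Compare a few routes:
Hale–Arlen–Pirton–Wendle: 5+13+17 = 35
Hale–Eskin–Arlen–Pirton–Wendle: 4+3+13+17 = 37
Cheapest is Hale–Arlen–Pirton–Wendle at 35 min.

35 min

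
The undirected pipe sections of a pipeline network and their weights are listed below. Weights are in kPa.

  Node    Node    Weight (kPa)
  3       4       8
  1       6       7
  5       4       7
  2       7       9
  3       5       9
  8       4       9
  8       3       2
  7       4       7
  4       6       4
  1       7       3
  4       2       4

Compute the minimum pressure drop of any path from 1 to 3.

Compare a few routes:
1–7–4–3: 3+7+8 = 18
1–6–4–3: 7+4+8 = 19
Cheapest is 1–7–4–3 at 18 kPa.

18 kPa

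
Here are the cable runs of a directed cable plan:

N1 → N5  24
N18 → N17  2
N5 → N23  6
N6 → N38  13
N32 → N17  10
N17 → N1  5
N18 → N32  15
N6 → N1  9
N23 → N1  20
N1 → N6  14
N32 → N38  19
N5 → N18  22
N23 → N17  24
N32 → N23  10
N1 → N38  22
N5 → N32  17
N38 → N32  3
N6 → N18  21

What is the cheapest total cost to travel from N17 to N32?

Shortest distances from N17:
N17: 0
N1: 5  (via N17)
N6: 19  (via N1)
N38: 27  (via N1)
N5: 29  (via N1)
N32: 30  (via N38)
Shortest route: N17–N1–N38–N32 = 30.

30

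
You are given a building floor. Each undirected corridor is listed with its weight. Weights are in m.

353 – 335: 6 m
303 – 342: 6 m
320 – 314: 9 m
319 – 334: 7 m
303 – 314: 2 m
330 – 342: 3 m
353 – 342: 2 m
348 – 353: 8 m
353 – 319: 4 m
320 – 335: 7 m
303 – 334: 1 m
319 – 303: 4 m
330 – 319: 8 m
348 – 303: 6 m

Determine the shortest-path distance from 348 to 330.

13 m

Shortest distances from 348:
348: 0
303: 6  (via 348)
334: 7  (via 303)
353: 8  (via 348)
314: 8  (via 303)
342: 10  (via 353)
319: 10  (via 303)
330: 13  (via 342)
Shortest route: 348 → 353 → 342 → 330 = 13 m.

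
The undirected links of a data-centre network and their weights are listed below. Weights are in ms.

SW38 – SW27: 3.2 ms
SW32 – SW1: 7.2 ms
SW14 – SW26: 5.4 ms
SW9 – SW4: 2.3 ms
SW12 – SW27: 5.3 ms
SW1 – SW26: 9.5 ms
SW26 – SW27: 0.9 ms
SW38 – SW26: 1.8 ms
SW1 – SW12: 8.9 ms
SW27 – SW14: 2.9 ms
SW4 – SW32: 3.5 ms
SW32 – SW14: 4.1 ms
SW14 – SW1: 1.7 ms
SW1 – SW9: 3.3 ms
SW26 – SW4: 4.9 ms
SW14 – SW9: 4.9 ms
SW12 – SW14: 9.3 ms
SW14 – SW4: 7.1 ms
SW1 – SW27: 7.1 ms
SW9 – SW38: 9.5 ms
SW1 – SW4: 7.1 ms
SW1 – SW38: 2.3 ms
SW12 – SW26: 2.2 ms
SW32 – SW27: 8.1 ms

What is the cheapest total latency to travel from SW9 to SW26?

Enumerating some paths:
SW9 - SW4 - SW26: 2.3+4.9 = 7.2
SW9 - SW1 - SW14 - SW27 - SW26: 3.3+1.7+2.9+0.9 = 8.8
SW9 - SW14 - SW27 - SW26: 4.9+2.9+0.9 = 8.7
SW9 - SW1 - SW38 - SW26: 3.3+2.3+1.8 = 7.4
Cheapest is SW9 - SW4 - SW26 at 7.2 ms.

7.2 ms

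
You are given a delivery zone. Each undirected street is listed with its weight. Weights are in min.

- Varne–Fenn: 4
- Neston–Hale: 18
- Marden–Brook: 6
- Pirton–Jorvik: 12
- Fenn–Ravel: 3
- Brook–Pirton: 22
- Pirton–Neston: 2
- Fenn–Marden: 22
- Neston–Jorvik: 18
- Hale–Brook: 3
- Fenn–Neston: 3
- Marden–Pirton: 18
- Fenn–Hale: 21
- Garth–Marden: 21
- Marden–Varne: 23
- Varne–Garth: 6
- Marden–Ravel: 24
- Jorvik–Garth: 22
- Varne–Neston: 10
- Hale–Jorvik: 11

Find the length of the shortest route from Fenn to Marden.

22 min

Running Dijkstra from Fenn:
Fenn: 0
Ravel: 3  (via Fenn)
Neston: 3  (via Fenn)
Varne: 4  (via Fenn)
Pirton: 5  (via Neston)
Garth: 10  (via Varne)
Jorvik: 17  (via Pirton)
Hale: 21  (via Fenn)
Marden: 22  (via Fenn)
Shortest route: Fenn → Marden = 22 min.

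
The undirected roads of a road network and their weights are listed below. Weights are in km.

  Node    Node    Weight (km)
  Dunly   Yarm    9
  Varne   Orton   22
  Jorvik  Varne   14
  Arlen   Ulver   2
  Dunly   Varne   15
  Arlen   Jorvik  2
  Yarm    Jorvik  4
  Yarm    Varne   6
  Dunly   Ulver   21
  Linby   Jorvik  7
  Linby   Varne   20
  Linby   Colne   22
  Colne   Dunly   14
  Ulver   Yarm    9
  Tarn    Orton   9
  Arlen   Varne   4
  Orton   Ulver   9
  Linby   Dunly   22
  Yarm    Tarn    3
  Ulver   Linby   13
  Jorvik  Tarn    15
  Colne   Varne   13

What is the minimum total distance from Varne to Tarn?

Enumerating some paths:
Varne - Arlen - Jorvik - Yarm - Tarn: 4+2+4+3 = 13
Varne - Jorvik - Yarm - Tarn: 14+4+3 = 21
Varne - Yarm - Tarn: 6+3 = 9
Varne - Arlen - Ulver - Yarm - Tarn: 4+2+9+3 = 18
Cheapest is Varne - Yarm - Tarn at 9 km.

9 km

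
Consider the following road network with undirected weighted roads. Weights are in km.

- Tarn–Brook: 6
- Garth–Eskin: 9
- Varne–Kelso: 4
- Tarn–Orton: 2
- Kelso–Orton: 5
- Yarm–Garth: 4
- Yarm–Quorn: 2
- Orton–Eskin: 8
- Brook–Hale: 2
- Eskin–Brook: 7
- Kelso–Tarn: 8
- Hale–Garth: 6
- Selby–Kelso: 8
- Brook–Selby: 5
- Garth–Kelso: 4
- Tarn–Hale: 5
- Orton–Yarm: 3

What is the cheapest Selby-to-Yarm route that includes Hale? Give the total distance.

17 km

Best Selby to Hale: Selby → Brook → Hale costing 7
Best Hale to Yarm: Hale → Garth → Yarm costing 10
Total via Hale: 7 + 10 = 17 km.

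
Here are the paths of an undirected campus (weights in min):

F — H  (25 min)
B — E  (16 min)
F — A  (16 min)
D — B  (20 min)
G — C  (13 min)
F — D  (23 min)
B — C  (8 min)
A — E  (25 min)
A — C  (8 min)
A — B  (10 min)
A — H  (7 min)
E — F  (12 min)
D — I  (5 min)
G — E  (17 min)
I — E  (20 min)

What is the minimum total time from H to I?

42 min

Compare a few routes:
H–A–E–I: 7+25+20 = 52
H–A–C–B–D–I: 7+8+8+20+5 = 48
H–A–B–D–I: 7+10+20+5 = 42
H–A–F–D–I: 7+16+23+5 = 51
Cheapest is H–A–B–D–I at 42 min.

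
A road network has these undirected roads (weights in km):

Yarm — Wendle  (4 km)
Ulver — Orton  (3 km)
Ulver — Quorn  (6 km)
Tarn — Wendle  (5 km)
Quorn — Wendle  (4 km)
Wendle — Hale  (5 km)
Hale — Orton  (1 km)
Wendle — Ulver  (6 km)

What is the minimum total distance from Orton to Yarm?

Enumerating some paths:
Orton - Ulver - Wendle - Yarm: 3+6+4 = 13
Orton - Hale - Wendle - Yarm: 1+5+4 = 10
Cheapest is Orton - Hale - Wendle - Yarm at 10 km.

10 km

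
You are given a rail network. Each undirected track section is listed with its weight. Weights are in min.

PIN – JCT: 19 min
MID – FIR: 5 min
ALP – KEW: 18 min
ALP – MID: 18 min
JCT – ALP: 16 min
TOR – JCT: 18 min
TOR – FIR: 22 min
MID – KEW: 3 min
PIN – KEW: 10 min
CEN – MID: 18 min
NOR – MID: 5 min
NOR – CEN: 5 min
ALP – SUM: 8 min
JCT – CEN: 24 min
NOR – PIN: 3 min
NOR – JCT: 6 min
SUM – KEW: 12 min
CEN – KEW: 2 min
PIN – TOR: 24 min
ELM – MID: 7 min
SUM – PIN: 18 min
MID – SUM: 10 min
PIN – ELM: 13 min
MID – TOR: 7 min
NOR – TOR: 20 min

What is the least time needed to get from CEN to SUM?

Settle nodes by increasing distance from CEN:
CEN: 0
KEW: 2  (via CEN)
NOR: 5  (via CEN)
MID: 5  (via KEW)
PIN: 8  (via NOR)
FIR: 10  (via MID)
JCT: 11  (via NOR)
TOR: 12  (via MID)
ELM: 12  (via MID)
SUM: 14  (via KEW)
Shortest route: CEN–KEW–SUM = 14 min.

14 min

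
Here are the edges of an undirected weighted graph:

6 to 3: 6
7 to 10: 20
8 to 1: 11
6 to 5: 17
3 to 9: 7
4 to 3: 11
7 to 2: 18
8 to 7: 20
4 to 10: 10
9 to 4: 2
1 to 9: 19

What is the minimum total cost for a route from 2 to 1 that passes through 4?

Shortest 2→4: 2–7–10–4 = 48
Shortest 4→1: 4–9–1 = 21
Total via 4: 48 + 21 = 69.

69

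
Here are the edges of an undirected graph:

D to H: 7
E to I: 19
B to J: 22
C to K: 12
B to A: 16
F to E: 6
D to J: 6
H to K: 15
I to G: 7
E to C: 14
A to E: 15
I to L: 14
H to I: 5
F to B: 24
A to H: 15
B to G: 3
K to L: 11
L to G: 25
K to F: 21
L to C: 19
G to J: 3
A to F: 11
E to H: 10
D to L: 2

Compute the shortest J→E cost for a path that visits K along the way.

Best J to K: J → D → L → K costing 19
Best K to E: K → H → E costing 25
Total via K: 19 + 25 = 44.

44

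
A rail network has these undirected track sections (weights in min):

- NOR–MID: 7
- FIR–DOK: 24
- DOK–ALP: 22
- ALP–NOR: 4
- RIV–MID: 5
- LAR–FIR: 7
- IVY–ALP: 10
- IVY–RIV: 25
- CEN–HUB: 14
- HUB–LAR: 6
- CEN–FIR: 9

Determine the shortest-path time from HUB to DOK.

37 min

Settle nodes by increasing distance from HUB:
HUB: 0
LAR: 6  (via HUB)
FIR: 13  (via LAR)
CEN: 14  (via HUB)
DOK: 37  (via FIR)
Shortest route: HUB–LAR–FIR–DOK = 37 min.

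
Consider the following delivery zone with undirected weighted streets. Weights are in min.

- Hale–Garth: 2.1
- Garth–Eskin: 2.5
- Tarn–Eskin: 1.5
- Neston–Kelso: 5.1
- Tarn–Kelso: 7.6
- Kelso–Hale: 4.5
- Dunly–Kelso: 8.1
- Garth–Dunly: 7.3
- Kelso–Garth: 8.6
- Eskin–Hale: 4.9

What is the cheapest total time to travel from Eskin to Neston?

Candidate routes:
Eskin - Hale - Kelso - Neston: 4.9+4.5+5.1 = 14.5
Eskin - Tarn - Kelso - Neston: 1.5+7.6+5.1 = 14.2
The minimum is 14.2 min via Eskin - Tarn - Kelso - Neston.

14.2 min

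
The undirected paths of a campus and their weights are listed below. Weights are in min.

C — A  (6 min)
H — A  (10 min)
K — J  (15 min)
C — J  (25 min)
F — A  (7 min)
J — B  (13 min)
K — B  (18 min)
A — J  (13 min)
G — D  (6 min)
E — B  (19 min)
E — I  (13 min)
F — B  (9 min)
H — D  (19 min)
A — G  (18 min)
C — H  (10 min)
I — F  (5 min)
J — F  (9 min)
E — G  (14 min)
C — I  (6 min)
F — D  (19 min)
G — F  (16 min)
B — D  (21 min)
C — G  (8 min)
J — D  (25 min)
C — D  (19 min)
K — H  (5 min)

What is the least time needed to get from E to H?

Running Dijkstra from E:
E: 0
I: 13  (via E)
G: 14  (via E)
F: 18  (via I)
B: 19  (via E)
C: 19  (via I)
D: 20  (via G)
A: 25  (via F)
J: 27  (via F)
H: 29  (via C)
Shortest route: E–I–C–H = 29 min.

29 min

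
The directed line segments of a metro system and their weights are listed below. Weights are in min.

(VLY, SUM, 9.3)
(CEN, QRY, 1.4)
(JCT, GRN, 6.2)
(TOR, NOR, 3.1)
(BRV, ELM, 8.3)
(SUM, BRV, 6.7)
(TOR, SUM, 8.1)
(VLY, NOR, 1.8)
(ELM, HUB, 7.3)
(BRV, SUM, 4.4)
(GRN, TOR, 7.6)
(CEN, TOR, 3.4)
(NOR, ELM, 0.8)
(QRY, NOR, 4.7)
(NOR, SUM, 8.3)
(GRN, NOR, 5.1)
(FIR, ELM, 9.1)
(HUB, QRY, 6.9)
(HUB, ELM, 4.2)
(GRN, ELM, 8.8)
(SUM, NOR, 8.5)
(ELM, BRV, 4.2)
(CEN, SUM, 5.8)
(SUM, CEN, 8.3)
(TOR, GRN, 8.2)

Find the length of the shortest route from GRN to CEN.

Candidate routes:
GRN → NOR → ELM → BRV → SUM → CEN: 5.1+0.8+4.2+4.4+8.3 = 22.8
GRN → TOR → SUM → CEN: 7.6+8.1+8.3 = 24
GRN → NOR → SUM → CEN: 5.1+8.3+8.3 = 21.7
Cheapest is GRN → NOR → SUM → CEN at 21.7 min.

21.7 min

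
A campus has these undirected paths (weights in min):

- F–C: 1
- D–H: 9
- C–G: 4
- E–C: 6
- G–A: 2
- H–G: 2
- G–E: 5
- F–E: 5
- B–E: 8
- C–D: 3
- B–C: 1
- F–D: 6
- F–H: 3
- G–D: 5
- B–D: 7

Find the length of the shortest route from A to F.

Candidate routes:
A–G–H–F: 2+2+3 = 7
A–G–E–F: 2+5+5 = 12
A–G–D–C–F: 2+5+3+1 = 11
The minimum is 7 min via A–G–H–F.

7 min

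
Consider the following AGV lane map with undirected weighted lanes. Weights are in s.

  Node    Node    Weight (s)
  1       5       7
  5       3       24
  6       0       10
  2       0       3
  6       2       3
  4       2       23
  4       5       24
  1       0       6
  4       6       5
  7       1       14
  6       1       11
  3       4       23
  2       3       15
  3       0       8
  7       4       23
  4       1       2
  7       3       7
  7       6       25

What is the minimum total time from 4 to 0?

8 s

Running Dijkstra from 4:
4: 0
1: 2  (via 4)
6: 5  (via 4)
0: 8  (via 1)
Shortest route: 4–1–0 = 8 s.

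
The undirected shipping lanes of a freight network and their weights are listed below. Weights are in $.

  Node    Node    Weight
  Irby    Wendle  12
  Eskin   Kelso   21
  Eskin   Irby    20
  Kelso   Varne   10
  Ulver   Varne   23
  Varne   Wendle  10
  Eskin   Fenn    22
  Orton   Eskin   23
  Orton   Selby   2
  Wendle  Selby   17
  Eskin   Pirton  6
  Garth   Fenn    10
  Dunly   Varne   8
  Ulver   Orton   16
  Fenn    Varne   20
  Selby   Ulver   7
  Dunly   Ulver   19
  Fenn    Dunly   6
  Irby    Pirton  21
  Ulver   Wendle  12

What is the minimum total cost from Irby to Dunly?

$30

Compare a few routes:
Irby → Wendle → Ulver → Dunly: 12+12+19 = 43
Irby → Eskin → Fenn → Dunly: 20+22+6 = 48
Irby → Wendle → Varne → Dunly: 12+10+8 = 30
The minimum is $30 via Irby → Wendle → Varne → Dunly.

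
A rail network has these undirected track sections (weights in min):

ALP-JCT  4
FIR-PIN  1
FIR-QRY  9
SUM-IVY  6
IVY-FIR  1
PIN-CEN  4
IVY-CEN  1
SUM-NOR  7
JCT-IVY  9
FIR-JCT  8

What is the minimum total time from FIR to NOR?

Running Dijkstra from FIR:
FIR: 0
IVY: 1  (via FIR)
PIN: 1  (via FIR)
CEN: 2  (via IVY)
SUM: 7  (via IVY)
JCT: 8  (via FIR)
QRY: 9  (via FIR)
ALP: 12  (via JCT)
NOR: 14  (via SUM)
Shortest route: FIR–IVY–SUM–NOR = 14 min.

14 min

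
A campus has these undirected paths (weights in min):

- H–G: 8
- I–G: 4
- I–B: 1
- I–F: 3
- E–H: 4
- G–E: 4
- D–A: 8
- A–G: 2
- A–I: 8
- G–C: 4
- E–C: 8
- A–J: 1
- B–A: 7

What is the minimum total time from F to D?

Candidate routes:
F → I → B → A → D: 3+1+7+8 = 19
F → I → G → A → D: 3+4+2+8 = 17
Cheapest is F → I → G → A → D at 17 min.

17 min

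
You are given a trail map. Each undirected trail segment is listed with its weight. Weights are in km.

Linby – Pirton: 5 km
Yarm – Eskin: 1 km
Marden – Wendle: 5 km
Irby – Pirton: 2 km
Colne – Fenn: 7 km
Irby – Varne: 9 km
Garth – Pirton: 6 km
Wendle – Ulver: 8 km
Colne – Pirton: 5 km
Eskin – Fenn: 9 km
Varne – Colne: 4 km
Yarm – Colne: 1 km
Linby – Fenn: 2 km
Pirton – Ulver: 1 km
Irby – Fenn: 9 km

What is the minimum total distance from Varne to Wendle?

Shortest distances from Varne:
Varne: 0
Colne: 4  (via Varne)
Yarm: 5  (via Colne)
Eskin: 6  (via Yarm)
Irby: 9  (via Varne)
Pirton: 9  (via Colne)
Ulver: 10  (via Pirton)
Fenn: 11  (via Colne)
Linby: 13  (via Fenn)
Garth: 15  (via Pirton)
Wendle: 18  (via Ulver)
Shortest route: Varne → Colne → Pirton → Ulver → Wendle = 18 km.

18 km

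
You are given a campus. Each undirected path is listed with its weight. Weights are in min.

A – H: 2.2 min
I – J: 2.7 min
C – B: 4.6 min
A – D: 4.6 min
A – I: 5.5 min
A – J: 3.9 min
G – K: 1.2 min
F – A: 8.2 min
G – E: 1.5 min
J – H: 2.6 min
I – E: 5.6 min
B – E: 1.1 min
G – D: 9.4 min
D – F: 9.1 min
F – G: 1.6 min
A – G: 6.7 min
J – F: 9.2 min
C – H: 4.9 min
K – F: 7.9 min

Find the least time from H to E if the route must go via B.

Shortest H→B: H → C → B = 9.5
Shortest B→E: B → E = 1.1
Total via B: 9.5 + 1.1 = 10.6 min.

10.6 min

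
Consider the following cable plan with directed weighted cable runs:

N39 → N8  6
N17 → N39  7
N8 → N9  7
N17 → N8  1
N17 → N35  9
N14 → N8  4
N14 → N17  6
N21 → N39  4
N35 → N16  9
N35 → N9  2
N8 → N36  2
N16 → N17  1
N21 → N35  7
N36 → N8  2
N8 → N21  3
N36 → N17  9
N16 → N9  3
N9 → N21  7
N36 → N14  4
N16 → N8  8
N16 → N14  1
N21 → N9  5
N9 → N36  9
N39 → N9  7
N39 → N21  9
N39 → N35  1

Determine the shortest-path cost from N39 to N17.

11

Compare a few routes:
N39 → N8 → N36 → N17: 6+2+9 = 17
N39 → N35 → N16 → N14 → N17: 1+9+1+6 = 17
N39 → N35 → N16 → N17: 1+9+1 = 11
N39 → N8 → N36 → N14 → N17: 6+2+4+6 = 18
Cheapest is N39 → N35 → N16 → N17 at 11.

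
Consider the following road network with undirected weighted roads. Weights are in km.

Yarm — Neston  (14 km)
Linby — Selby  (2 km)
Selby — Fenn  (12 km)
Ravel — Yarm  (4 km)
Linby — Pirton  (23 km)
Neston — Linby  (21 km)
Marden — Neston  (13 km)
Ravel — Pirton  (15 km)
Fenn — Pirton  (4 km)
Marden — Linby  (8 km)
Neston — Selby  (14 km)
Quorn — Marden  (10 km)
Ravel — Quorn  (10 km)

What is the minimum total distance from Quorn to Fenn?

29 km

Candidate routes:
Quorn–Marden–Linby–Selby–Fenn: 10+8+2+12 = 32
Quorn–Ravel–Pirton–Fenn: 10+15+4 = 29
The minimum is 29 km via Quorn–Ravel–Pirton–Fenn.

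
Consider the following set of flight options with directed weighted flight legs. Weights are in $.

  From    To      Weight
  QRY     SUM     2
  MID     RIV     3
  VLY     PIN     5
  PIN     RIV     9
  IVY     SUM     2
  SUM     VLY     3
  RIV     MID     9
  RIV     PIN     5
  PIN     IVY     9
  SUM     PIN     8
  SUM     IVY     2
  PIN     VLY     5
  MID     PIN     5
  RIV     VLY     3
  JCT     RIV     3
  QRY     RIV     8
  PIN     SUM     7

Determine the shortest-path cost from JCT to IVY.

Enumerating some paths:
JCT–RIV–PIN–IVY: 3+5+9 = 17
JCT–RIV–VLY–PIN–IVY: 3+3+5+9 = 20
The minimum is $17 via JCT–RIV–PIN–IVY.

$17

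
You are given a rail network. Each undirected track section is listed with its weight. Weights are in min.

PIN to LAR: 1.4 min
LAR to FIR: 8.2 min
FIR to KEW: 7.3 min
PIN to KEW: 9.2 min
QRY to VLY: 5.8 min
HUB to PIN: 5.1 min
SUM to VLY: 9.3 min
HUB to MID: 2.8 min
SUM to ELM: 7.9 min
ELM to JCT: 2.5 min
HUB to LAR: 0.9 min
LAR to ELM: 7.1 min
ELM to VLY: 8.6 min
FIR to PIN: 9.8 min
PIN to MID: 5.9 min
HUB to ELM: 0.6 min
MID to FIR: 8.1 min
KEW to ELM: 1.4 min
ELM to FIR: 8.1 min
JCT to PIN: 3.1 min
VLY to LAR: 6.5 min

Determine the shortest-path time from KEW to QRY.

Settle nodes by increasing distance from KEW:
KEW: 0
ELM: 1.4  (via KEW)
HUB: 2  (via ELM)
LAR: 2.9  (via HUB)
JCT: 3.9  (via ELM)
PIN: 4.3  (via LAR)
MID: 4.8  (via HUB)
FIR: 7.3  (via KEW)
SUM: 9.3  (via ELM)
VLY: 9.4  (via LAR)
QRY: 15.2  (via VLY)
Shortest route: KEW → ELM → HUB → LAR → VLY → QRY = 15.2 min.

15.2 min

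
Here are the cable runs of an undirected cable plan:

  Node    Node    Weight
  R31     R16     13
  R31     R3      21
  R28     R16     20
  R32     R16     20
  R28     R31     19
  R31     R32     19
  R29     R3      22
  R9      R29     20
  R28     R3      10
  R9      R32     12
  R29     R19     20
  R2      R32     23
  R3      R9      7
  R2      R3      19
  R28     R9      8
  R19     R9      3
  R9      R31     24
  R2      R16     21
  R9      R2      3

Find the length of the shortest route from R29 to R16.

44

Running Dijkstra from R29:
R29: 0
R9: 20  (via R29)
R19: 20  (via R29)
R3: 22  (via R29)
R2: 23  (via R9)
R28: 28  (via R9)
R32: 32  (via R9)
R31: 43  (via R3)
R16: 44  (via R2)
Shortest route: R29 → R9 → R2 → R16 = 44.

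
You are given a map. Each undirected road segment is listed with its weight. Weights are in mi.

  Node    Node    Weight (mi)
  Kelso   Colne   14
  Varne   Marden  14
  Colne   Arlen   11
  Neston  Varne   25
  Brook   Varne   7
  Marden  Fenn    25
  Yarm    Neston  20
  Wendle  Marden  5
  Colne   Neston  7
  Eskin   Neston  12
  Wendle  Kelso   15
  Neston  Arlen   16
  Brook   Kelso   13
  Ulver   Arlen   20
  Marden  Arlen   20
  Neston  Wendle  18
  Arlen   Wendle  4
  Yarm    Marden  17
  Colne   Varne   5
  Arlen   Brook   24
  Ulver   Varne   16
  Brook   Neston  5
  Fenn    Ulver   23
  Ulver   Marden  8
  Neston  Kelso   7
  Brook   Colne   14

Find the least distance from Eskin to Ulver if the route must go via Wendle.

43 mi

Best Eskin to Wendle: Eskin → Neston → Wendle costing 30
Shortest Wendle→Ulver: Wendle → Marden → Ulver = 13
Total via Wendle: 30 + 13 = 43 mi.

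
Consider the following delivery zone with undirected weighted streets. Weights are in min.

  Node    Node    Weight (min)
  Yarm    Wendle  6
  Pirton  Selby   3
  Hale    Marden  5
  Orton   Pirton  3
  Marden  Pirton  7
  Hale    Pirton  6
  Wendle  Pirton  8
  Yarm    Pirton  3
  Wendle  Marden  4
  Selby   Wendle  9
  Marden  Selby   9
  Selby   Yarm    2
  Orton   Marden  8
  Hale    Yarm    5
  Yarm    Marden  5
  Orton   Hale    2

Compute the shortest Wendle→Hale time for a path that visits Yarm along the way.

Best Wendle to Yarm: Wendle–Yarm costing 6
Best Yarm to Hale: Yarm–Hale costing 5
Total via Yarm: 6 + 5 = 11 min.

11 min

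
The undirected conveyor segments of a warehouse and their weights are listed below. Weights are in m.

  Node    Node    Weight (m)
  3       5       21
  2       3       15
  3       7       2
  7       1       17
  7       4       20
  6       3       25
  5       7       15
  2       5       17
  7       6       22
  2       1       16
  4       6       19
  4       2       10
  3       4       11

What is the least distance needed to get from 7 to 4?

13 m

Running Dijkstra from 7:
7: 0
3: 2  (via 7)
4: 13  (via 3)
Shortest route: 7 → 3 → 4 = 13 m.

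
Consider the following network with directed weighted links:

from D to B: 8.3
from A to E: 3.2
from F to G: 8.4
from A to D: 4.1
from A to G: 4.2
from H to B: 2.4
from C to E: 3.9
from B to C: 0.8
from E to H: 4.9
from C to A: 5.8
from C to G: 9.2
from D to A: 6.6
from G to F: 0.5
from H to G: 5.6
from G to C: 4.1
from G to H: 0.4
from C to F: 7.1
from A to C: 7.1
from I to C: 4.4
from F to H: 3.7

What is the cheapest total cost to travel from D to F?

Enumerating some paths:
D → B → C → F: 8.3+0.8+7.1 = 16.2
D → A → G → F: 6.6+4.2+0.5 = 11.3
The minimum is 11.3 via D → A → G → F.

11.3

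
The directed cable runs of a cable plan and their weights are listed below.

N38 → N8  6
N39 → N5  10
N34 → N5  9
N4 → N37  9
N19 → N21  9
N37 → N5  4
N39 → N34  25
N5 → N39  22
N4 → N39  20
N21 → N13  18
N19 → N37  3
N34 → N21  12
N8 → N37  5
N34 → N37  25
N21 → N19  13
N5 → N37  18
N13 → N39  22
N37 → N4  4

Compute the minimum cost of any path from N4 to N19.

Enumerating some paths:
N4 - N37 - N5 - N39 - N34 - N21 - N19: 9+4+22+25+12+13 = 85
N4 - N39 - N34 - N21 - N19: 20+25+12+13 = 70
The minimum is 70 via N4 - N39 - N34 - N21 - N19.

70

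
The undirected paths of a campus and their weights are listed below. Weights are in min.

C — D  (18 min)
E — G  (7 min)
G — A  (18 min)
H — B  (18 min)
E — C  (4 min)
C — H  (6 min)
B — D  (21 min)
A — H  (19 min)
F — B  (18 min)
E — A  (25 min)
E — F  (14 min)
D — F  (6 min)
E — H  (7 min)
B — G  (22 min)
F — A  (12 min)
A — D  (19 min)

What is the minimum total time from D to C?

Shortest distances from D:
D: 0
F: 6  (via D)
A: 18  (via F)
C: 18  (via D)
Shortest route: D–C = 18 min.

18 min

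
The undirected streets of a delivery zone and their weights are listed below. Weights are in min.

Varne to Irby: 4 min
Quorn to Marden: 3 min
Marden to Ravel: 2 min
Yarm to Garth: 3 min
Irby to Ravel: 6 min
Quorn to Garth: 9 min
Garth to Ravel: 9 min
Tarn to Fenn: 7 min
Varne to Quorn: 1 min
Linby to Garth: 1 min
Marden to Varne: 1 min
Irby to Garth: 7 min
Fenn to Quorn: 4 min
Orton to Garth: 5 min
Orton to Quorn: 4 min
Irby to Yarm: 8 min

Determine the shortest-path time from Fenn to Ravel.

Candidate routes:
Fenn → Quorn → Varne → Irby → Ravel: 4+1+4+6 = 15
Fenn → Quorn → Marden → Ravel: 4+3+2 = 9
Fenn → Quorn → Varne → Marden → Ravel: 4+1+1+2 = 8
Cheapest is Fenn → Quorn → Varne → Marden → Ravel at 8 min.

8 min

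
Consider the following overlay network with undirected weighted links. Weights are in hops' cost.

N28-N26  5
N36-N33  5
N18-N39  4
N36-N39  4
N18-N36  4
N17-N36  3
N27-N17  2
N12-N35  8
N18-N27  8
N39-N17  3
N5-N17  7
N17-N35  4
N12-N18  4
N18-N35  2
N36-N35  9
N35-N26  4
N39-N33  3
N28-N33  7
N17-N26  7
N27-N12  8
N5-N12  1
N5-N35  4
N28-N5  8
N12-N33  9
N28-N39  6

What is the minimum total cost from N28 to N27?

Shortest distances from N28:
N28: 0
N26: 5  (via N28)
N39: 6  (via N28)
N33: 7  (via N28)
N5: 8  (via N28)
N17: 9  (via N39)
N35: 9  (via N26)
N12: 9  (via N5)
N18: 10  (via N39)
N36: 10  (via N39)
N27: 11  (via N17)
Shortest route: N28 → N39 → N17 → N27 = 11 hops' cost.

11 hops' cost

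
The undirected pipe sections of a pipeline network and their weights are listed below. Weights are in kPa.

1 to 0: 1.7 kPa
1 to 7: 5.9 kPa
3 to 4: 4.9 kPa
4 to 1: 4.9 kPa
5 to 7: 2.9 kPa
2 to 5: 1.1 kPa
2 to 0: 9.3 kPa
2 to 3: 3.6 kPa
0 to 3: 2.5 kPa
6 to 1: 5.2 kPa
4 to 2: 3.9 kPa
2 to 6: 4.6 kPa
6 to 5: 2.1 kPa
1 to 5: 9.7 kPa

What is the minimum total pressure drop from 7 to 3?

7.6 kPa

Compare a few routes:
7–5–2–4–3: 2.9+1.1+3.9+4.9 = 12.8
7–1–0–3: 5.9+1.7+2.5 = 10.1
7–5–2–3: 2.9+1.1+3.6 = 7.6
The minimum is 7.6 kPa via 7–5–2–3.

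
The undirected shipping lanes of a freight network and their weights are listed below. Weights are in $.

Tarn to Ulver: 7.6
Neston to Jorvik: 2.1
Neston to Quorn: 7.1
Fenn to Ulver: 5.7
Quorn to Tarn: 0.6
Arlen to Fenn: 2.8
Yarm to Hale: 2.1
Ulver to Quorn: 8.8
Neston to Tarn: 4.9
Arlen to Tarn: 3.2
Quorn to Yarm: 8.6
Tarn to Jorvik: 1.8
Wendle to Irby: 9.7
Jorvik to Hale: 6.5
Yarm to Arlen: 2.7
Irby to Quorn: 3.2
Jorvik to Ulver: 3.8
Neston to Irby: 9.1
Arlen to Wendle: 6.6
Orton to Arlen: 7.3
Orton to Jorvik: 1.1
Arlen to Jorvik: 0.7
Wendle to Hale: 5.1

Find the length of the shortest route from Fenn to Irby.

$9.1

Settle nodes by increasing distance from Fenn:
Fenn: 0
Arlen: 2.8  (via Fenn)
Jorvik: 3.5  (via Arlen)
Orton: 4.6  (via Jorvik)
Tarn: 5.3  (via Jorvik)
Yarm: 5.5  (via Arlen)
Neston: 5.6  (via Jorvik)
Ulver: 5.7  (via Fenn)
Quorn: 5.9  (via Tarn)
Hale: 7.6  (via Yarm)
Irby: 9.1  (via Quorn)
Shortest route: Fenn–Arlen–Jorvik–Tarn–Quorn–Irby = $9.1.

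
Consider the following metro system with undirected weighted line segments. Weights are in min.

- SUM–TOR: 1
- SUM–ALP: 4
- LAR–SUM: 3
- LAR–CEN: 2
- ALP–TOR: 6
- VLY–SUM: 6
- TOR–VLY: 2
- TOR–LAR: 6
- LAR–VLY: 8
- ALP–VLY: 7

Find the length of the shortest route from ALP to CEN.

Settle nodes by increasing distance from ALP:
ALP: 0
SUM: 4  (via ALP)
TOR: 5  (via SUM)
VLY: 7  (via ALP)
LAR: 7  (via SUM)
CEN: 9  (via LAR)
Shortest route: ALP → SUM → LAR → CEN = 9 min.

9 min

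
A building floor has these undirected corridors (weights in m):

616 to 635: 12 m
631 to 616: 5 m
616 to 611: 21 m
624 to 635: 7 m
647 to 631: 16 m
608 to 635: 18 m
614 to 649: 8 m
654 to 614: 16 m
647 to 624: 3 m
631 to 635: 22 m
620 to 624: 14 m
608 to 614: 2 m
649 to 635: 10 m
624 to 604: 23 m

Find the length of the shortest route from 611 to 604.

Candidate routes:
611 - 616 - 635 - 624 - 604: 21+12+7+23 = 63
611 - 616 - 631 - 647 - 624 - 604: 21+5+16+3+23 = 68
Cheapest is 611 - 616 - 635 - 624 - 604 at 63 m.

63 m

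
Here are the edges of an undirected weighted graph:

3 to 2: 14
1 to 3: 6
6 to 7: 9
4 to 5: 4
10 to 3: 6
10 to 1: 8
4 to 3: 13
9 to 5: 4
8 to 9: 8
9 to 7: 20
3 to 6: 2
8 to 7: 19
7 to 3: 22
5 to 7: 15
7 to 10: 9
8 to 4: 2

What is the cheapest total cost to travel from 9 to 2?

35

Compare a few routes:
9–8–4–3–2: 8+2+13+14 = 37
9–5–7–6–3–2: 4+15+9+2+14 = 44
9–5–4–3–2: 4+4+13+14 = 35
The minimum is 35 via 9–5–4–3–2.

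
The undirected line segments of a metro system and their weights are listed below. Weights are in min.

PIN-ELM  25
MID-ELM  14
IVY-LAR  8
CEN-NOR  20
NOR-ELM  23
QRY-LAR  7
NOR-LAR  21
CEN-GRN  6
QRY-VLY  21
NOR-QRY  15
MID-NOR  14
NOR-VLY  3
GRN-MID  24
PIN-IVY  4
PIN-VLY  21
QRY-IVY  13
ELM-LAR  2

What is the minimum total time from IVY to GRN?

48 min

Shortest distances from IVY:
IVY: 0
PIN: 4  (via IVY)
LAR: 8  (via IVY)
ELM: 10  (via LAR)
QRY: 13  (via IVY)
MID: 24  (via ELM)
VLY: 25  (via PIN)
NOR: 28  (via QRY)
GRN: 48  (via MID)
Shortest route: IVY → LAR → ELM → MID → GRN = 48 min.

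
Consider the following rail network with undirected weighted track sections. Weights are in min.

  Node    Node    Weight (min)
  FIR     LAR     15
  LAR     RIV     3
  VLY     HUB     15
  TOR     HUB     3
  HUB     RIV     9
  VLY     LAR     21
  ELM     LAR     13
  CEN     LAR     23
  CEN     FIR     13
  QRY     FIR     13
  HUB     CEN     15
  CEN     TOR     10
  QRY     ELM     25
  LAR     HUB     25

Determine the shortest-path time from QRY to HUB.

Enumerating some paths:
QRY - FIR - CEN - HUB: 13+13+15 = 41
QRY - FIR - CEN - TOR - HUB: 13+13+10+3 = 39
QRY - FIR - LAR - RIV - HUB: 13+15+3+9 = 40
Cheapest is QRY - FIR - CEN - TOR - HUB at 39 min.

39 min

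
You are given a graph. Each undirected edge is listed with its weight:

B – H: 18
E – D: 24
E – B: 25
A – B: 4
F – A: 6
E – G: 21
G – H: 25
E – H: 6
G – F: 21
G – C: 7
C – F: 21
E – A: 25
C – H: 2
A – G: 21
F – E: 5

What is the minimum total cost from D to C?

Candidate routes:
D–E–F–C: 24+5+21 = 50
D–E–H–C: 24+6+2 = 32
Cheapest is D–E–H–C at 32.

32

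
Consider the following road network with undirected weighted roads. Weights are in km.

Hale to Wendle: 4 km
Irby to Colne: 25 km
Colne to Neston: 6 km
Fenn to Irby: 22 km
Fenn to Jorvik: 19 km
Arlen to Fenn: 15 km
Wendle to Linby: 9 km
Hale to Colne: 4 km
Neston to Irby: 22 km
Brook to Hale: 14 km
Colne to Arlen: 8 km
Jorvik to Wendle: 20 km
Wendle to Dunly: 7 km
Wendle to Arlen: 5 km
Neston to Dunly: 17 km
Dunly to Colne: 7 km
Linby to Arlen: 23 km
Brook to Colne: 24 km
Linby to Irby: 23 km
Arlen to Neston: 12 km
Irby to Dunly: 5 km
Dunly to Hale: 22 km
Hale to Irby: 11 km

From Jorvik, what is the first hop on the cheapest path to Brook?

Compare a few routes:
Jorvik - Wendle - Arlen - Colne - Hale - Brook: 20+5+8+4+14 = 51
Jorvik - Wendle - Hale - Brook: 20+4+14 = 38
Cheapest is Jorvik - Wendle - Hale - Brook at 38 km.
So from Jorvik the first move is to Wendle.

Wendle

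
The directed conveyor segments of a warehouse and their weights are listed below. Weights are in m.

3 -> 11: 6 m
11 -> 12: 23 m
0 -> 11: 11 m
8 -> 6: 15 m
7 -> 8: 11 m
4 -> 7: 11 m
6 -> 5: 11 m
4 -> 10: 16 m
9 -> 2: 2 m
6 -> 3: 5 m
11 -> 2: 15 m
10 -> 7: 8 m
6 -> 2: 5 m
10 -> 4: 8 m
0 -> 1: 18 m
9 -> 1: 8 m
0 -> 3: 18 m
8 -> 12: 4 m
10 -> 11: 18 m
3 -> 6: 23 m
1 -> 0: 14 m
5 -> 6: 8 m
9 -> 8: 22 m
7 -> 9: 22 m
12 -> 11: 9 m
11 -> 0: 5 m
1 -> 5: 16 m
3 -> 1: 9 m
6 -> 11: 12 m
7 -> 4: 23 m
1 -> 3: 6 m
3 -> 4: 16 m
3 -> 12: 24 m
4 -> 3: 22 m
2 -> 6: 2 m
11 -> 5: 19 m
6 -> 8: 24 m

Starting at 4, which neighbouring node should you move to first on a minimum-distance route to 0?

Candidate routes:
4 → 10 → 11 → 0: 16+18+5 = 39
4 → 7 → 8 → 12 → 11 → 0: 11+11+4+9+5 = 40
4 → 3 → 11 → 0: 22+6+5 = 33
Cheapest is 4 → 3 → 11 → 0 at 33 m.
So from 4 the first move is to 3.

3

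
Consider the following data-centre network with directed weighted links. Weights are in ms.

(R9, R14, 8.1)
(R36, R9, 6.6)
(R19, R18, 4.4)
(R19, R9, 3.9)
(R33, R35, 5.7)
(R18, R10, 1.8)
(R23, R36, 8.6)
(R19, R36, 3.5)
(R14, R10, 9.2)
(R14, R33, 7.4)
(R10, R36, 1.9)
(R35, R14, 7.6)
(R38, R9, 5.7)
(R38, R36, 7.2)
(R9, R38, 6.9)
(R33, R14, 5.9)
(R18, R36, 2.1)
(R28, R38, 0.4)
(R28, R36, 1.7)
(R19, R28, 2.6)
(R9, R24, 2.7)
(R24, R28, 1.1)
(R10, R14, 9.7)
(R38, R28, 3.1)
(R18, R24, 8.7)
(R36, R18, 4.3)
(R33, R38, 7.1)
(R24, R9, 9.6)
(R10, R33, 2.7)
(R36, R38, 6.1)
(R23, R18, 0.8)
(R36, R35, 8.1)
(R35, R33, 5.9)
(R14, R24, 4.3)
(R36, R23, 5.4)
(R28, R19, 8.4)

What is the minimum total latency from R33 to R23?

17.3 ms

Compare a few routes:
R33 → R14 → R24 → R28 → R36 → R23: 5.9+4.3+1.1+1.7+5.4 = 18.4
R33 → R38 → R28 → R36 → R23: 7.1+3.1+1.7+5.4 = 17.3
The minimum is 17.3 ms via R33 → R38 → R28 → R36 → R23.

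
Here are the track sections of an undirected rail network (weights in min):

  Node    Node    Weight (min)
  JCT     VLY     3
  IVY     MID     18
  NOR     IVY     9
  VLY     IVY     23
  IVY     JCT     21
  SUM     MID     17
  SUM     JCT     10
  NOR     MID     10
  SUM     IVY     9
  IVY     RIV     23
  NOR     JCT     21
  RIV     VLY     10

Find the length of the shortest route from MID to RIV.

Running Dijkstra from MID:
MID: 0
NOR: 10  (via MID)
SUM: 17  (via MID)
IVY: 18  (via MID)
JCT: 27  (via SUM)
VLY: 30  (via JCT)
RIV: 40  (via VLY)
Shortest route: MID–SUM–JCT–VLY–RIV = 40 min.

40 min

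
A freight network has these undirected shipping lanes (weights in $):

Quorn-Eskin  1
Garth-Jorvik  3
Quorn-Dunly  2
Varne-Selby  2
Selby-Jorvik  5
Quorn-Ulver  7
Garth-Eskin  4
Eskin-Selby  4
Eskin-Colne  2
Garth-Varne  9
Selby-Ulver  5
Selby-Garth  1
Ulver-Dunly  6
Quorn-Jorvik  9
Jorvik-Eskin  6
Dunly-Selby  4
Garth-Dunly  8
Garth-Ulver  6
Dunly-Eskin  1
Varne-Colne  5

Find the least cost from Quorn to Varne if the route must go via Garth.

Best Quorn to Garth: Quorn → Eskin → Garth costing 5
Shortest Garth→Varne: Garth → Selby → Varne = 3
Total via Garth: 5 + 3 = $8.

$8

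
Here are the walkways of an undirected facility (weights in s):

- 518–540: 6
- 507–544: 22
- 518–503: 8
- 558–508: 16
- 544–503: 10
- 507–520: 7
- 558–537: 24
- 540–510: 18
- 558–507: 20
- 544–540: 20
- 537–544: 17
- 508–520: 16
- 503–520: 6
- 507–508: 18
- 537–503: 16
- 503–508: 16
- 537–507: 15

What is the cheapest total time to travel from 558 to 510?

64 s

Settle nodes by increasing distance from 558:
558: 0
508: 16  (via 558)
507: 20  (via 558)
537: 24  (via 558)
520: 27  (via 507)
503: 32  (via 508)
518: 40  (via 503)
544: 41  (via 537)
540: 46  (via 518)
510: 64  (via 540)
Shortest route: 558–508–503–518–540–510 = 64 s.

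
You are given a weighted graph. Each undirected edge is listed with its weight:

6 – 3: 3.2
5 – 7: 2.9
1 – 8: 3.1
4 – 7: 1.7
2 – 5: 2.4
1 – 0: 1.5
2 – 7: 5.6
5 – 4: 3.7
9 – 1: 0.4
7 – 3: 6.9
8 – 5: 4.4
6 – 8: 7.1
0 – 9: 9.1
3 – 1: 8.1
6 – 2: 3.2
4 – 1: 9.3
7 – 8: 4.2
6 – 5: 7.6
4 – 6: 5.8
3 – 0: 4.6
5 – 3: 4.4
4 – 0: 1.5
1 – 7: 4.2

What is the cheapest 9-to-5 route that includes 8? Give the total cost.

Shortest 9→8: 9 → 1 → 8 = 3.5
Best 8 to 5: 8 → 5 costing 4.4
Total via 8: 3.5 + 4.4 = 7.9.

7.9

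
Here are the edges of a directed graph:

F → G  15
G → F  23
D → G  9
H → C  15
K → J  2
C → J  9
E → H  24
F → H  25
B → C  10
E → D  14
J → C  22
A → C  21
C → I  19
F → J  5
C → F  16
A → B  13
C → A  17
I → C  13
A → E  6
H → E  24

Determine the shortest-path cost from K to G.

Candidate routes:
K–J–C–F–G: 2+22+16+15 = 55
K–J–C–F–H–E–D–G: 2+22+16+25+24+14+9 = 112
K–J–C–A–E–D–G: 2+22+17+6+14+9 = 70
Cheapest is K–J–C–F–G at 55.

55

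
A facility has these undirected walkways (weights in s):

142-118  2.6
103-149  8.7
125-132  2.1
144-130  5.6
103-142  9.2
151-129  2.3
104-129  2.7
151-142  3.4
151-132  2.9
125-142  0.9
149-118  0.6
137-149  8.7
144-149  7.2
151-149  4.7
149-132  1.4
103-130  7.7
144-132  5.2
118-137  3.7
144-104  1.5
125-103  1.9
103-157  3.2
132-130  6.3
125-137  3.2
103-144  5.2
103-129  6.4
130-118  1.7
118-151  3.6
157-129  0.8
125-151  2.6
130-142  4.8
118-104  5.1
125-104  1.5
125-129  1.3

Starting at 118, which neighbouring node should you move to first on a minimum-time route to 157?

142

Enumerating some paths:
118 - 142 - 125 - 129 - 157: 2.6+0.9+1.3+0.8 = 5.6
118 - 149 - 132 - 125 - 129 - 157: 0.6+1.4+2.1+1.3+0.8 = 6.2
The minimum is 5.6 s via 118 - 142 - 125 - 129 - 157.
So from 118 the first move is to 142.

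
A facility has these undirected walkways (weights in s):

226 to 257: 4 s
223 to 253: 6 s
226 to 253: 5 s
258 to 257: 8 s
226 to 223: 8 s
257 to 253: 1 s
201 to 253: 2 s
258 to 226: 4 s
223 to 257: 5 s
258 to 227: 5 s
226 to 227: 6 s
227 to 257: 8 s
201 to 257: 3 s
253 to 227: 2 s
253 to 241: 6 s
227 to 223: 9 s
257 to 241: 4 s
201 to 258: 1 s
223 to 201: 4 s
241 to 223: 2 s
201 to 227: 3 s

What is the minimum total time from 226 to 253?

5 s

Compare a few routes:
226 - 258 - 201 - 257 - 253: 4+1+3+1 = 9
226 - 253: 5 = 5
226 - 227 - 253: 6+2 = 8
226 - 258 - 201 - 253: 4+1+2 = 7
The minimum is 5 s via 226 - 253.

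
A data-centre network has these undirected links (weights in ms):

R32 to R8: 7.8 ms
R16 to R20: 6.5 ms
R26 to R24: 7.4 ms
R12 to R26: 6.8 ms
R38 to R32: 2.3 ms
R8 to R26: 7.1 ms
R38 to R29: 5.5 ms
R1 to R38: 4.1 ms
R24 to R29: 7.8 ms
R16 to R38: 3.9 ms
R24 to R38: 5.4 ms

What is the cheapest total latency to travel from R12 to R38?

Enumerating some paths:
R12 → R26 → R8 → R32 → R38: 6.8+7.1+7.8+2.3 = 24
R12 → R26 → R24 → R29 → R38: 6.8+7.4+7.8+5.5 = 27.5
R12 → R26 → R24 → R38: 6.8+7.4+5.4 = 19.6
Cheapest is R12 → R26 → R24 → R38 at 19.6 ms.

19.6 ms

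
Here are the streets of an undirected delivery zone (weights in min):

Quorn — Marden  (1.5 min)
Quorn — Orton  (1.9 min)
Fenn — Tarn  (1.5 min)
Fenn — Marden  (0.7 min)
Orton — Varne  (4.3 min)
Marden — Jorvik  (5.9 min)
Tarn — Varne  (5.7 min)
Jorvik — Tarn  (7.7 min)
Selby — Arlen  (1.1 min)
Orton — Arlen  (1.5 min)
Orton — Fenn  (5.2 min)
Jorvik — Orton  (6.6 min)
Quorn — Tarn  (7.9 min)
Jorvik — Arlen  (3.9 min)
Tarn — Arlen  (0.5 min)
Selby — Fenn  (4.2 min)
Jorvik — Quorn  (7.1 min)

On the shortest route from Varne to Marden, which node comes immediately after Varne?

Compare a few routes:
Varne → Orton → Arlen → Tarn → Fenn → Marden: 4.3+1.5+0.5+1.5+0.7 = 8.5
Varne → Tarn → Fenn → Marden: 5.7+1.5+0.7 = 7.9
Varne → Orton → Quorn → Marden: 4.3+1.9+1.5 = 7.7
Varne → Orton → Fenn → Marden: 4.3+5.2+0.7 = 10.2
The minimum is 7.7 min via Varne → Orton → Quorn → Marden.
So from Varne the first move is to Orton.

Orton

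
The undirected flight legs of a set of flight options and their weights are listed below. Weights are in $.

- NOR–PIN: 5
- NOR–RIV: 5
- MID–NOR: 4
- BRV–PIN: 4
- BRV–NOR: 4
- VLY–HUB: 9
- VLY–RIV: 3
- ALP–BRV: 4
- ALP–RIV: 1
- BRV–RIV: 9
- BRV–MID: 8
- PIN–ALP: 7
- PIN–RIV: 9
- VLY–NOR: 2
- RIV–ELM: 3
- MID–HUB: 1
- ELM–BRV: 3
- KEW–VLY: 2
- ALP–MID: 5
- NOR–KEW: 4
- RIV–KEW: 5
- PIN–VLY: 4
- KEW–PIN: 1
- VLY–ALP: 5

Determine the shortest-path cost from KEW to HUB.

$9

Settle nodes by increasing distance from KEW:
KEW: 0
PIN: 1  (via KEW)
VLY: 2  (via KEW)
NOR: 4  (via KEW)
BRV: 5  (via PIN)
RIV: 5  (via KEW)
ALP: 6  (via RIV)
MID: 8  (via NOR)
ELM: 8  (via BRV)
HUB: 9  (via MID)
Shortest route: KEW–NOR–MID–HUB = $9.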